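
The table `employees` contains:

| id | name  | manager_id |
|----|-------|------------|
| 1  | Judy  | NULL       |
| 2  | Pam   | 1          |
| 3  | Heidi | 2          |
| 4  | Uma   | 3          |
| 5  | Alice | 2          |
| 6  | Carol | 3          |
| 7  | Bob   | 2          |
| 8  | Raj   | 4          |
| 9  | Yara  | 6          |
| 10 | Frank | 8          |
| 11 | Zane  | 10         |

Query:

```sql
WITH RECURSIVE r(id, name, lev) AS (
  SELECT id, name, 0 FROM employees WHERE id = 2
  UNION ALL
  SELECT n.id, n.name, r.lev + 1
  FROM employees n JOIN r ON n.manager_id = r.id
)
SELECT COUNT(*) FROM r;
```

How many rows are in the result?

Base: id=2 (Pam) at lev 0.
Iteration 1: rows with manager_id in {2} -> Heidi (id 3, lev 1), Alice (id 5, lev 1), Bob (id 7, lev 1).
Iteration 2: rows with manager_id in {3,5,7} -> Uma (id 4, lev 2), Carol (id 6, lev 2).
Iteration 3: rows with manager_id in {4,6} -> Raj (id 8, lev 3), Yara (id 9, lev 3).
Iteration 4: rows with manager_id in {8,9} -> Frank (id 10, lev 4).
Iteration 5: rows with manager_id in {10} -> Zane (id 11, lev 5).
Iteration 6: no rows with manager_id in {11}; recursion stops.
Total rows emitted: 10.

10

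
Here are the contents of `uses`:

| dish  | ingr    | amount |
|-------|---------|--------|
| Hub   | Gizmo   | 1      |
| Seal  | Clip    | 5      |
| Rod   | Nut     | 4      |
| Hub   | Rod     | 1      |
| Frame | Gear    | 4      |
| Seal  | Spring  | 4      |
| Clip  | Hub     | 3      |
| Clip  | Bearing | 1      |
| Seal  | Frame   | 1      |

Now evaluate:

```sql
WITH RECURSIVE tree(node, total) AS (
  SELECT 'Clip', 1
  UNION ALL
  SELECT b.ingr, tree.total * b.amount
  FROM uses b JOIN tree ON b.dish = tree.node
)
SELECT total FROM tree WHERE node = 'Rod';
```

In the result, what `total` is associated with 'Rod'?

3

Base: (Clip, total=1).
Iteration 1: components of {Clip} -> Bearing = 1*1 = 1, Hub = 1*3 = 3.
Iteration 2: components of {Bearing,Hub} -> Gizmo = 3*1 = 3, Rod = 3*1 = 3.
Iteration 3: components of {Gizmo,Rod} -> Nut = 3*4 = 12.
Iteration 4: no further components; recursion stops.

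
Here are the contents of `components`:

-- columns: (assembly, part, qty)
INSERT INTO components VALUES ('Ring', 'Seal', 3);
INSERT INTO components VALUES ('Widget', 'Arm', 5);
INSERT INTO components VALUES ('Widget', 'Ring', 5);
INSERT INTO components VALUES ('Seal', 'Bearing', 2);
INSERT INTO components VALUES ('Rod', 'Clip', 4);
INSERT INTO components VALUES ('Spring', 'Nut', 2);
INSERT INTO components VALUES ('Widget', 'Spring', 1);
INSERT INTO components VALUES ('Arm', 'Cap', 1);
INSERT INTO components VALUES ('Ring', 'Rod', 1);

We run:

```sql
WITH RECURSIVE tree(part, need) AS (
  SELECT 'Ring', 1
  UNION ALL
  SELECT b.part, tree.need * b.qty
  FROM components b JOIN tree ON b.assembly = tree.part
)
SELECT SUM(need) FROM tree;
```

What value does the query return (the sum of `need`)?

15

Base: (Ring, need=1).
Iteration 1: components of {Ring} -> Rod = 1*1 = 1, Seal = 1*3 = 3.
Iteration 2: components of {Rod,Seal} -> Bearing = 3*2 = 6, Clip = 1*4 = 4.
Iteration 3: no further components; recursion stops.
SUM(need) = 1 + 3 + 1 + 6 + 4 = 15.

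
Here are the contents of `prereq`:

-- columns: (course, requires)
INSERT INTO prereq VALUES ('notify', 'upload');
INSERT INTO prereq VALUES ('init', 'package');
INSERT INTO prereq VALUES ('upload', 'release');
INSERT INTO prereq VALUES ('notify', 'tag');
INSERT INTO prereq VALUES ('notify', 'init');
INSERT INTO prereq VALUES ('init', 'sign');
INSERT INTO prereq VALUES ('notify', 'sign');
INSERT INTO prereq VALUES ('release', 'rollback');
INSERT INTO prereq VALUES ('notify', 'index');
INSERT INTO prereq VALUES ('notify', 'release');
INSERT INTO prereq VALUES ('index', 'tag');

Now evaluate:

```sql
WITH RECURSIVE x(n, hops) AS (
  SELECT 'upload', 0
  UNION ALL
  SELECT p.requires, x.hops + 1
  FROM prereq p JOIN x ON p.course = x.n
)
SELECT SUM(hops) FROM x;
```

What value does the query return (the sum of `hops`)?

Base: (upload, hops=0).
Iteration 1: edges from {upload} -> (release, hops=1).
Iteration 2: edges from {release} -> (rollback, hops=2).
Iteration 3: no outgoing edges from {rollback}; recursion stops.
SUM(hops) = 0 + 1 + 2 = 3.

3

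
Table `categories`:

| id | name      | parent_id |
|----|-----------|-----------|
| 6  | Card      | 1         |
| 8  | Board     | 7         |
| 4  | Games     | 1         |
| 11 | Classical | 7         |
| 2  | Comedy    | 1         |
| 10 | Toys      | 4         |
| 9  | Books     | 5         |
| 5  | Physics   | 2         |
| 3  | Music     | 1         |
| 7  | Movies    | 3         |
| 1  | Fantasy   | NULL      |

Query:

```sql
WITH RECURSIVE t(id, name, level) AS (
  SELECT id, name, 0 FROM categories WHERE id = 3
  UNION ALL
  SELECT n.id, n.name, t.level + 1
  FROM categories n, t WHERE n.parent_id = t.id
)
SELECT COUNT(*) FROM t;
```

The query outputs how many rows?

4

Base: id=3 (Music) at level 0.
Iteration 1: rows with parent_id in {3} -> Movies (id 7, level 1).
Iteration 2: rows with parent_id in {7} -> Board (id 8, level 2), Classical (id 11, level 2).
Iteration 3: no rows with parent_id in {8,11}; recursion stops.
Total rows emitted: 4.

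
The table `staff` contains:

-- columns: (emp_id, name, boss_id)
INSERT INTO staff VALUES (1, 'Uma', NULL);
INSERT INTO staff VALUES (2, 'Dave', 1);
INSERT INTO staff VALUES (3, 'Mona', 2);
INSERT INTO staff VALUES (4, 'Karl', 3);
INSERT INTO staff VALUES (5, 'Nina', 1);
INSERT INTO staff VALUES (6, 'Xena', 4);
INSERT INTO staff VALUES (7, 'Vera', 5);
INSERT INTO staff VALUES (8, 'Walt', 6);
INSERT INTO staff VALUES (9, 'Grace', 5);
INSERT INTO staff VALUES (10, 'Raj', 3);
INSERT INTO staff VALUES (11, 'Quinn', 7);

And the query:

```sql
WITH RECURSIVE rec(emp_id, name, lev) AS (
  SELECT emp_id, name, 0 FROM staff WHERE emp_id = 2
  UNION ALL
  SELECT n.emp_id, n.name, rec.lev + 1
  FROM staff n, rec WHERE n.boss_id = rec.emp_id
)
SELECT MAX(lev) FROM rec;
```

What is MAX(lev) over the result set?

Base: emp_id=2 (Dave) at lev 0.
Iteration 1: rows with boss_id in {2} -> Mona (id 3, lev 1).
Iteration 2: rows with boss_id in {3} -> Karl (id 4, lev 2), Raj (id 10, lev 2).
Iteration 3: rows with boss_id in {4,10} -> Xena (id 6, lev 3).
Iteration 4: rows with boss_id in {6} -> Walt (id 8, lev 4).
Iteration 5: no rows with boss_id in {8}; recursion stops.
lev values: 0, 1, 2, 2, 3, 4; the maximum is 4.

4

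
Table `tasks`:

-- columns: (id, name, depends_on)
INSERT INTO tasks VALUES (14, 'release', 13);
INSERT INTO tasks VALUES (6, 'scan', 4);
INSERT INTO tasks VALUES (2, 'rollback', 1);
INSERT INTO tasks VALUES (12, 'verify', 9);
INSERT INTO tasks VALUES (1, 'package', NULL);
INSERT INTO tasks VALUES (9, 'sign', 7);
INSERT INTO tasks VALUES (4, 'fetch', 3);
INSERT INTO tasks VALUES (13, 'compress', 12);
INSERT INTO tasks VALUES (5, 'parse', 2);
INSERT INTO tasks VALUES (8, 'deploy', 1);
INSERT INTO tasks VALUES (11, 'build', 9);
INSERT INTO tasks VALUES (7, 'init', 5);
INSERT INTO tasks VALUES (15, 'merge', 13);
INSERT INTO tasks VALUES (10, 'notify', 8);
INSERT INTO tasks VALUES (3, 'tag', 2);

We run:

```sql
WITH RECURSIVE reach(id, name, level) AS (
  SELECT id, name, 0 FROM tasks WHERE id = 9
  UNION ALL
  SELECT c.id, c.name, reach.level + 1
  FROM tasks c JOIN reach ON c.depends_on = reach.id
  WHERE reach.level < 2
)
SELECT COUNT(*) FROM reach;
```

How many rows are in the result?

4

Base: id=9 (sign) at level 0.
Iteration 1: rows with depends_on in {9} -> build (id 11, level 1), verify (id 12, level 1).
Iteration 2: rows with depends_on in {11,12} -> compress (id 13, level 2).
Iteration 3: level < 2 fails for all current rows; recursion stops.
Total rows emitted: 4.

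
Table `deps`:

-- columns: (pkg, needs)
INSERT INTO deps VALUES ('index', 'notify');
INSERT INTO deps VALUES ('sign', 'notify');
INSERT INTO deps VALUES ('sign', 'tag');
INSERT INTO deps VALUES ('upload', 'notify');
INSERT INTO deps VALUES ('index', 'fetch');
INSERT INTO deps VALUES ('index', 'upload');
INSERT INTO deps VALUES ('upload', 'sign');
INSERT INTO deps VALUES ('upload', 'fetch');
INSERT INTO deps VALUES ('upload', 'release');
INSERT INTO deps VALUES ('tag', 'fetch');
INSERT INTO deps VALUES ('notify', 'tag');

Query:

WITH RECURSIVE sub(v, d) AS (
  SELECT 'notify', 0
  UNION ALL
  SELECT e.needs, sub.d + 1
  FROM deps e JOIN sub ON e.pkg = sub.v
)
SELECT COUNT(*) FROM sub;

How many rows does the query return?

Base: (notify, d=0).
Iteration 1: edges from {notify} -> (tag, d=1).
Iteration 2: edges from {tag} -> (fetch, d=2).
Iteration 3: no outgoing edges from {fetch}; recursion stops.
Total rows emitted: 3.

3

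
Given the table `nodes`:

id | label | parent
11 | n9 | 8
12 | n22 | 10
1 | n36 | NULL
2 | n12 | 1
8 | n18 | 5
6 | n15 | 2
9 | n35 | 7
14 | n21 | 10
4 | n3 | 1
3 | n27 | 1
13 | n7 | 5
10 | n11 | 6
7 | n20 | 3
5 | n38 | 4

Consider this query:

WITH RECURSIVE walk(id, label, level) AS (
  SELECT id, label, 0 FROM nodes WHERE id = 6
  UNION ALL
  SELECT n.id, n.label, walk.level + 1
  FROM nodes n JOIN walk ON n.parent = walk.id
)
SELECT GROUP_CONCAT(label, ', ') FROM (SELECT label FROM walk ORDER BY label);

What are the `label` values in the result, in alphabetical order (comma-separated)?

n11, n15, n21, n22

Base: id=6 (n15) at level 0.
Iteration 1: rows with parent in {6} -> n11 (id 10, level 1).
Iteration 2: rows with parent in {10} -> n22 (id 12, level 2), n21 (id 14, level 2).
Iteration 3: no rows with parent in {12,14}; recursion stops.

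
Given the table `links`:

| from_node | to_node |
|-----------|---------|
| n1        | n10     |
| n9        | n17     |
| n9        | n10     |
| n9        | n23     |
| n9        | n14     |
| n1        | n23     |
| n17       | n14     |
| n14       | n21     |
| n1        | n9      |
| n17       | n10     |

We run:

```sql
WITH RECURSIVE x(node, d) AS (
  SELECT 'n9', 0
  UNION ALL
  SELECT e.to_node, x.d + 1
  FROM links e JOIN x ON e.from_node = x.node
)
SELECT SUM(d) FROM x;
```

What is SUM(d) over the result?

13

Base: (n9, d=0).
Iteration 1: edges from {n9} -> (n10, d=1), (n14, d=1), (n17, d=1), (n23, d=1).
Iteration 2: edges from {n10,n14,n17,n23} -> (n10, d=2), (n14, d=2), (n21, d=2).
Iteration 3: edges from {n10,n14,n21} -> (n21, d=3).
Iteration 4: no outgoing edges from {n21}; recursion stops.
SUM(d) = 0 + 1 + 1 + 1 + 1 + 2 + 2 + 2 + 3 = 13.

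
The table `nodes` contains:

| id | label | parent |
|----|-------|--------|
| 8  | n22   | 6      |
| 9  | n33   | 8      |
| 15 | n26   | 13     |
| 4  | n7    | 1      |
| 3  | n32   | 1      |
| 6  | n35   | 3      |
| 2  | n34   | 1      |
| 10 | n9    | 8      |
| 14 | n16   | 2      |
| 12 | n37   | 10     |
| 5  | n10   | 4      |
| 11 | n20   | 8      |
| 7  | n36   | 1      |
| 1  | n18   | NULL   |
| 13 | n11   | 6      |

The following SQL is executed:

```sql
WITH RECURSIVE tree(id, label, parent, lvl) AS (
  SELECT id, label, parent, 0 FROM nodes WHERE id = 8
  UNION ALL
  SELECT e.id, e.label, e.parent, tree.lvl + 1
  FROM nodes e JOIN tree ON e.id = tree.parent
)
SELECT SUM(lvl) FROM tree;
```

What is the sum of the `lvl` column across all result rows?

Base: id=8 (n22), parent=6, lvl 0.
Iteration 1: join on id=6 -> n35 (id 6, parent=3, lvl 1).
Iteration 2: join on id=3 -> n32 (id 3, parent=1, lvl 2).
Iteration 3: join on id=1 -> n18 (id 1, parent=NULL, lvl 3).
Iteration 4: parent is NULL; no match; recursion stops.
SUM(lvl) = 0 + 1 + 2 + 3 = 6.

6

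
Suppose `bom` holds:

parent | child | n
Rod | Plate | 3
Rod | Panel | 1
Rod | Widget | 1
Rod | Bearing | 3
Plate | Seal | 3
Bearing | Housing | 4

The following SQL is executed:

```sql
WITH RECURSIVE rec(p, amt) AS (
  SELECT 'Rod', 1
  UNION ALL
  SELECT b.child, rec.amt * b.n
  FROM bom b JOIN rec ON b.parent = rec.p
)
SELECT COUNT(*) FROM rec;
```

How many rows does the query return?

7

Base: (Rod, amt=1).
Iteration 1: components of {Rod} -> Bearing = 1*3 = 3, Panel = 1*1 = 1, Plate = 1*3 = 3, Widget = 1*1 = 1.
Iteration 2: components of {Bearing,Panel,Plate,Widget} -> Housing = 3*4 = 12, Seal = 3*3 = 9.
Iteration 3: no further components; recursion stops.
Total rows emitted: 7.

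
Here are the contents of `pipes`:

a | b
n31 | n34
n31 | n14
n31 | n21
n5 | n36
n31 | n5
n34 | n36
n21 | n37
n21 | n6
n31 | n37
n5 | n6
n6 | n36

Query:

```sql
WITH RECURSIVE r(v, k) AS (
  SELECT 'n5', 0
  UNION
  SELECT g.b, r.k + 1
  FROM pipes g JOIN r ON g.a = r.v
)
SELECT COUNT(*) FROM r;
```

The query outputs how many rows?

Base: (n5, k=0).
Iteration 1: edges from {n5} -> (n36, k=1), (n6, k=1).
Iteration 2: edges from {n36,n6} -> (n36, k=2).
Iteration 3: no outgoing edges from {n36}; recursion stops.
Total rows emitted: 4.

4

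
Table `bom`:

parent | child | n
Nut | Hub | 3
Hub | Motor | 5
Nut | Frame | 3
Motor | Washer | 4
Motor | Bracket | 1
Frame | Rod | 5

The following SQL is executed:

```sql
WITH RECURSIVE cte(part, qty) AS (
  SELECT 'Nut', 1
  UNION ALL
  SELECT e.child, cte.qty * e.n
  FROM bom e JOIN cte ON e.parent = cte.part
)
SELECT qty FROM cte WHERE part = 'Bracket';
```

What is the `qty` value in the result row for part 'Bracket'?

Base: (Nut, qty=1).
Iteration 1: components of {Nut} -> Frame = 1*3 = 3, Hub = 1*3 = 3.
Iteration 2: components of {Frame,Hub} -> Motor = 3*5 = 15, Rod = 3*5 = 15.
Iteration 3: components of {Motor,Rod} -> Bracket = 15*1 = 15, Washer = 15*4 = 60.
Iteration 4: no further components; recursion stops.

15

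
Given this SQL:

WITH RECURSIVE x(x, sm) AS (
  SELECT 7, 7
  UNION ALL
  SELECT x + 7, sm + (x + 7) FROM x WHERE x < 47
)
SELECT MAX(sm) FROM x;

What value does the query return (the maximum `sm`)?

Base: x=7, sm=7.
Iteration 1: 7 < 47 holds -> x = 7 + 7 = 14, sm = 7 + 14 = 21.
Iteration 2: 14 < 47 holds -> x = 14 + 7 = 21, sm = 21 + 21 = 42.
Iteration 3: 21 < 47 holds -> x = 21 + 7 = 28, sm = 42 + 28 = 70.
Iteration 4: 28 < 47 holds -> x = 28 + 7 = 35, sm = 70 + 35 = 105.
Iteration 5: 35 < 47 holds -> x = 35 + 7 = 42, sm = 105 + 42 = 147.
Iteration 6: 42 < 47 holds -> x = 42 + 7 = 49, sm = 147 + 49 = 196.
Iteration 7: 49 < 47 fails; recursion stops.
sm values: 7, 21, 42, 70, 105, 147, 196; the maximum is 196.

196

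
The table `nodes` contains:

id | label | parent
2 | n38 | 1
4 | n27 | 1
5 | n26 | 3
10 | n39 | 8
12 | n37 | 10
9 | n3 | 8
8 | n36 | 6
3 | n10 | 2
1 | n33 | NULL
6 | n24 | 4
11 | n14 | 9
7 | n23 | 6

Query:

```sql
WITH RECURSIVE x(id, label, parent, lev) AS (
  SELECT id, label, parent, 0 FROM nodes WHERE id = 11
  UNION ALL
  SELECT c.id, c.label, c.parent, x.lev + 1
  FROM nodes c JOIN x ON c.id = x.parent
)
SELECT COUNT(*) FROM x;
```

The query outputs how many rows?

6

Base: id=11 (n14), parent=9, lev 0.
Iteration 1: join on id=9 -> n3 (id 9, parent=8, lev 1).
Iteration 2: join on id=8 -> n36 (id 8, parent=6, lev 2).
Iteration 3: join on id=6 -> n24 (id 6, parent=4, lev 3).
Iteration 4: join on id=4 -> n27 (id 4, parent=1, lev 4).
Iteration 5: join on id=1 -> n33 (id 1, parent=NULL, lev 5).
Iteration 6: parent is NULL; no match; recursion stops.
Total rows emitted: 6.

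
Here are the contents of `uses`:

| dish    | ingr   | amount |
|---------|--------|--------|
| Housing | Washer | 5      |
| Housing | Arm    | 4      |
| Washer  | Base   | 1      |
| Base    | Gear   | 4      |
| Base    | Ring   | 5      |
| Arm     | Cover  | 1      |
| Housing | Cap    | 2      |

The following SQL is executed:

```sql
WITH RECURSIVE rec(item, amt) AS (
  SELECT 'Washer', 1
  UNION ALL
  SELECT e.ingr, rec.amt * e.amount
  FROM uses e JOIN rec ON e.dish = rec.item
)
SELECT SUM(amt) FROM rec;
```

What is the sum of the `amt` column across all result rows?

Base: (Washer, amt=1).
Iteration 1: components of {Washer} -> Base = 1*1 = 1.
Iteration 2: components of {Base} -> Gear = 1*4 = 4, Ring = 1*5 = 5.
Iteration 3: no further components; recursion stops.
SUM(amt) = 1 + 1 + 4 + 5 = 11.

11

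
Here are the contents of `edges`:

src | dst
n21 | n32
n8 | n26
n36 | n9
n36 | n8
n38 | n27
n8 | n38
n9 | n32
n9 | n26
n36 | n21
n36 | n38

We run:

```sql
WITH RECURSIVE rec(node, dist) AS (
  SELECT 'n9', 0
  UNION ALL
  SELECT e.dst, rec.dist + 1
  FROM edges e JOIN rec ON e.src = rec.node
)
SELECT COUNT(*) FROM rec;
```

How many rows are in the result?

3

Base: (n9, dist=0).
Iteration 1: edges from {n9} -> (n26, dist=1), (n32, dist=1).
Iteration 2: no outgoing edges from {n26,n32}; recursion stops.
Total rows emitted: 3.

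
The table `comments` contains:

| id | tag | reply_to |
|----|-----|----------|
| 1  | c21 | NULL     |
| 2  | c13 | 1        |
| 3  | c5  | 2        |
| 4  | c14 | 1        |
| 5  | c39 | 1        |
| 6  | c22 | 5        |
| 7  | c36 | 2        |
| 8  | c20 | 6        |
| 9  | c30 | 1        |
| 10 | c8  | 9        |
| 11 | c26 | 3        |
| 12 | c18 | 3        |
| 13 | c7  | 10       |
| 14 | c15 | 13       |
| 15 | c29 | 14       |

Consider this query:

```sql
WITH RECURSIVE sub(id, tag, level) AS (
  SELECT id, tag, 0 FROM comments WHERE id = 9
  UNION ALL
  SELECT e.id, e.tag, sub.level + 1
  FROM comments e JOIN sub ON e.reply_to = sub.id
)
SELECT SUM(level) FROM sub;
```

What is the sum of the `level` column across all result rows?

Base: id=9 (c30) at level 0.
Iteration 1: rows with reply_to in {9} -> c8 (id 10, level 1).
Iteration 2: rows with reply_to in {10} -> c7 (id 13, level 2).
Iteration 3: rows with reply_to in {13} -> c15 (id 14, level 3).
Iteration 4: rows with reply_to in {14} -> c29 (id 15, level 4).
Iteration 5: no rows with reply_to in {15}; recursion stops.
SUM(level) = 0 + 1 + 2 + 3 + 4 = 10.

10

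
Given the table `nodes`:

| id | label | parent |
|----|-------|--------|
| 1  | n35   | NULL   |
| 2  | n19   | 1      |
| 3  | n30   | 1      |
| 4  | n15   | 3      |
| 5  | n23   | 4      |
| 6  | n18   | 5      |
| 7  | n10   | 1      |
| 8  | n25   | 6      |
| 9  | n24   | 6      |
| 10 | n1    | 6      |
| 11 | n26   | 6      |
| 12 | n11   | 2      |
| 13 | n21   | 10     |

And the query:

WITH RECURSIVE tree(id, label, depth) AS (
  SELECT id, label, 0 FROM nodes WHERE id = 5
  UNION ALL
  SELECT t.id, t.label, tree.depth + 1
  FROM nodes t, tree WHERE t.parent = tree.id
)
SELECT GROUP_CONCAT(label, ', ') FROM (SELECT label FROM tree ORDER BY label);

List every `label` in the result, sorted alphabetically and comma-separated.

n1, n18, n21, n23, n24, n25, n26

Base: id=5 (n23) at depth 0.
Iteration 1: rows with parent in {5} -> n18 (id 6, depth 1).
Iteration 2: rows with parent in {6} -> n25 (id 8, depth 2), n24 (id 9, depth 2), n1 (id 10, depth 2), n26 (id 11, depth 2).
Iteration 3: rows with parent in {8,9,10,11} -> n21 (id 13, depth 3).
Iteration 4: no rows with parent in {13}; recursion stops.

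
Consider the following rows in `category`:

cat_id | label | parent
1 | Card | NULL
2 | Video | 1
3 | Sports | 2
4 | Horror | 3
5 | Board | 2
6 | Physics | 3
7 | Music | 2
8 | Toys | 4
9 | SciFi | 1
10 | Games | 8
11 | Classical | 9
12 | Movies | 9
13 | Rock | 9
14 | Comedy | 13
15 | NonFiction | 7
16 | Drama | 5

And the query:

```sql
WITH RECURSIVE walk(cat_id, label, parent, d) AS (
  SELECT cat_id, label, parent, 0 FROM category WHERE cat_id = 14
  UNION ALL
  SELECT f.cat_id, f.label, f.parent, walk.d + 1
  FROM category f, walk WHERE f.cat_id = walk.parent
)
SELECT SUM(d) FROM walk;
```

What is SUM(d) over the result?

Base: cat_id=14 (Comedy), parent=13, d 0.
Iteration 1: join on cat_id=13 -> Rock (id 13, parent=9, d 1).
Iteration 2: join on cat_id=9 -> SciFi (id 9, parent=1, d 2).
Iteration 3: join on cat_id=1 -> Card (id 1, parent=NULL, d 3).
Iteration 4: parent is NULL; no match; recursion stops.
SUM(d) = 0 + 1 + 2 + 3 = 6.

6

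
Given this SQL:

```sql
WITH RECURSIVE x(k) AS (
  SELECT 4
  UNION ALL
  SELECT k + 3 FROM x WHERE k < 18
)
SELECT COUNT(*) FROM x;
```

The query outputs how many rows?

Base: k=4.
Iteration 1: 4 < 18 holds -> k = 4 + 3 = 7.
Iteration 2: 7 < 18 holds -> k = 7 + 3 = 10.
Iteration 3: 10 < 18 holds -> k = 10 + 3 = 13.
Iteration 4: 13 < 18 holds -> k = 13 + 3 = 16.
Iteration 5: 16 < 18 holds -> k = 16 + 3 = 19.
Iteration 6: 19 < 18 fails; recursion stops.
Total rows emitted: 6.

6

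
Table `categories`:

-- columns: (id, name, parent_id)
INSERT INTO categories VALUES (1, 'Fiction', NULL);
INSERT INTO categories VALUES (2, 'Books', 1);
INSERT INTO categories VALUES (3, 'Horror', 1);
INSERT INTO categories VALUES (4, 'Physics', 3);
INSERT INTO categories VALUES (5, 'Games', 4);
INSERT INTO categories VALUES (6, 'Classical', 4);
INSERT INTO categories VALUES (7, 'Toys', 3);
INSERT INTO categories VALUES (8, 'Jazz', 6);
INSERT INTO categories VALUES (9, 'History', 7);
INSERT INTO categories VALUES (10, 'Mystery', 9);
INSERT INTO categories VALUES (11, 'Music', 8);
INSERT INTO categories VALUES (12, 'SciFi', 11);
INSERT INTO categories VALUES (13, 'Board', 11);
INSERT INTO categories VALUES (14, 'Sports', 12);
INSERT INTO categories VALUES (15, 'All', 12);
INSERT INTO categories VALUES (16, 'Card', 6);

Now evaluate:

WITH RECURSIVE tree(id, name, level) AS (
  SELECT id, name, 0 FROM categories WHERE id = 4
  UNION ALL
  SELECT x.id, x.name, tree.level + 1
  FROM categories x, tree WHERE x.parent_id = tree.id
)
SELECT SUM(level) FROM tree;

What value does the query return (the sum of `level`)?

27

Base: id=4 (Physics) at level 0.
Iteration 1: rows with parent_id in {4} -> Games (id 5, level 1), Classical (id 6, level 1).
Iteration 2: rows with parent_id in {5,6} -> Jazz (id 8, level 2), Card (id 16, level 2).
Iteration 3: rows with parent_id in {8,16} -> Music (id 11, level 3).
Iteration 4: rows with parent_id in {11} -> SciFi (id 12, level 4), Board (id 13, level 4).
Iteration 5: rows with parent_id in {12,13} -> Sports (id 14, level 5), All (id 15, level 5).
Iteration 6: no rows with parent_id in {14,15}; recursion stops.
SUM(level) = 0 + 1 + 1 + 2 + 2 + 3 + 4 + 4 + 5 + 5 = 27.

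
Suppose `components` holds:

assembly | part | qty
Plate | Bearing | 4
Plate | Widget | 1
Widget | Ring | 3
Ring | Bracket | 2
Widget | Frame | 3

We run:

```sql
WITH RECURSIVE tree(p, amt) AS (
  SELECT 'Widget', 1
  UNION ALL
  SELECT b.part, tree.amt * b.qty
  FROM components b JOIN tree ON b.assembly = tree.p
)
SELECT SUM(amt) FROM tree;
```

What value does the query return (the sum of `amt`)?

13

Base: (Widget, amt=1).
Iteration 1: components of {Widget} -> Frame = 1*3 = 3, Ring = 1*3 = 3.
Iteration 2: components of {Frame,Ring} -> Bracket = 3*2 = 6.
Iteration 3: no further components; recursion stops.
SUM(amt) = 1 + 3 + 3 + 6 = 13.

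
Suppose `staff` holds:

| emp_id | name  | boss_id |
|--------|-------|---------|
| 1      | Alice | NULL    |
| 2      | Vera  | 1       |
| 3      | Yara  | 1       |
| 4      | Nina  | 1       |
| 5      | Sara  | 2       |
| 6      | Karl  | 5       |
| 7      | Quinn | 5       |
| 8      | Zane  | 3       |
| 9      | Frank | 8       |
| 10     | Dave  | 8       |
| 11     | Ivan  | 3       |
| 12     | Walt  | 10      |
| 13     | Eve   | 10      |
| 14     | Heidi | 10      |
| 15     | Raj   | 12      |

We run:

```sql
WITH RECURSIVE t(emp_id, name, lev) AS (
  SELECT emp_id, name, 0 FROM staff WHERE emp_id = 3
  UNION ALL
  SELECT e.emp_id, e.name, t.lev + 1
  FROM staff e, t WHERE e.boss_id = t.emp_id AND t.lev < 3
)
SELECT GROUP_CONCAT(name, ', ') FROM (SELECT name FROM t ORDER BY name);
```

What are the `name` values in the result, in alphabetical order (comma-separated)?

Base: emp_id=3 (Yara) at lev 0.
Iteration 1: rows with boss_id in {3} -> Zane (id 8, lev 1), Ivan (id 11, lev 1).
Iteration 2: rows with boss_id in {8,11} -> Frank (id 9, lev 2), Dave (id 10, lev 2).
Iteration 3: rows with boss_id in {9,10} -> Walt (id 12, lev 3), Eve (id 13, lev 3), Heidi (id 14, lev 3).
Iteration 4: lev < 3 fails for all current rows; recursion stops.

Dave, Eve, Frank, Heidi, Ivan, Walt, Yara, Zane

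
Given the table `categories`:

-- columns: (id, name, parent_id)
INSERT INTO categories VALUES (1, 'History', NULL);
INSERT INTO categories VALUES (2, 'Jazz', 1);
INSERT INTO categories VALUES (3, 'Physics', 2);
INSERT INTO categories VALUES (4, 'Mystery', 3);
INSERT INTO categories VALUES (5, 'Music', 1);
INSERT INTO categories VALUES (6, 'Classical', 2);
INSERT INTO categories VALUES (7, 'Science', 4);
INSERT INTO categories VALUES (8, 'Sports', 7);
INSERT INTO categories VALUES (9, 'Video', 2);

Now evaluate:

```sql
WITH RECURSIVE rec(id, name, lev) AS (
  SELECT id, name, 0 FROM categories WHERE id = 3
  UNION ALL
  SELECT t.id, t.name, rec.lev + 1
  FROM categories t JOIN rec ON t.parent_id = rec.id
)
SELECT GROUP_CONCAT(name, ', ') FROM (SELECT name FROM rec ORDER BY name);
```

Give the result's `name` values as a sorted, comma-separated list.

Mystery, Physics, Science, Sports

Base: id=3 (Physics) at lev 0.
Iteration 1: rows with parent_id in {3} -> Mystery (id 4, lev 1).
Iteration 2: rows with parent_id in {4} -> Science (id 7, lev 2).
Iteration 3: rows with parent_id in {7} -> Sports (id 8, lev 3).
Iteration 4: no rows with parent_id in {8}; recursion stops.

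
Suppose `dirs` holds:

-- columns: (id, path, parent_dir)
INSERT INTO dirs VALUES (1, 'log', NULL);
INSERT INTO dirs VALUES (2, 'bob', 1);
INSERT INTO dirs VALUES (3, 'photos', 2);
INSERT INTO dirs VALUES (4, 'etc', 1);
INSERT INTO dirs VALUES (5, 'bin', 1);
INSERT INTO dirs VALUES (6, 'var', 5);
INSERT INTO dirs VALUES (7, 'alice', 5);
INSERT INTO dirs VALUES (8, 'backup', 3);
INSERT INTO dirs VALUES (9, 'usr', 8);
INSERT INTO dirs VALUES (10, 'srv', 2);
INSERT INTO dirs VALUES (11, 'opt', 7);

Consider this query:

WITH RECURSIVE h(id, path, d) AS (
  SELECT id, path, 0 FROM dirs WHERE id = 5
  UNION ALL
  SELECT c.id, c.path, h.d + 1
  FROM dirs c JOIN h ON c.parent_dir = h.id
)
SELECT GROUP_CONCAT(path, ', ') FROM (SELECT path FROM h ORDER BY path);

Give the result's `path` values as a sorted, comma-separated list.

alice, bin, opt, var

Base: id=5 (bin) at d 0.
Iteration 1: rows with parent_dir in {5} -> var (id 6, d 1), alice (id 7, d 1).
Iteration 2: rows with parent_dir in {6,7} -> opt (id 11, d 2).
Iteration 3: no rows with parent_dir in {11}; recursion stops.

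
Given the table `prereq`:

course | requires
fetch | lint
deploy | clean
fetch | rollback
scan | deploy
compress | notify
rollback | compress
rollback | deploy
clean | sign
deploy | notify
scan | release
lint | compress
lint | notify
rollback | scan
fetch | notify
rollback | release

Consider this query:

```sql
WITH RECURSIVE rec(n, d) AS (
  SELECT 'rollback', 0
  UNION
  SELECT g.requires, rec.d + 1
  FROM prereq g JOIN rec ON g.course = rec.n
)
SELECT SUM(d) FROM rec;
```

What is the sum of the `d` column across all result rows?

Base: (rollback, d=0).
Iteration 1: edges from {rollback} -> (compress, d=1), (deploy, d=1), (release, d=1), (scan, d=1).
Iteration 2: edges from {compress,deploy,release,scan} -> (clean, d=2), (deploy, d=2), (notify, d=2), (release, d=2). [UNION drops 1 duplicate row(s)]
Iteration 3: edges from {clean,deploy,notify,release} -> (clean, d=3), (notify, d=3), (sign, d=3).
Iteration 4: edges from {clean,notify,sign} -> (sign, d=4).
Iteration 5: no outgoing edges from {sign}; recursion stops.
SUM(d) = 0 + 1 + 1 + 1 + 1 + 2 + 2 + 2 + 2 + 3 + 3 + 3 + 4 = 25.

25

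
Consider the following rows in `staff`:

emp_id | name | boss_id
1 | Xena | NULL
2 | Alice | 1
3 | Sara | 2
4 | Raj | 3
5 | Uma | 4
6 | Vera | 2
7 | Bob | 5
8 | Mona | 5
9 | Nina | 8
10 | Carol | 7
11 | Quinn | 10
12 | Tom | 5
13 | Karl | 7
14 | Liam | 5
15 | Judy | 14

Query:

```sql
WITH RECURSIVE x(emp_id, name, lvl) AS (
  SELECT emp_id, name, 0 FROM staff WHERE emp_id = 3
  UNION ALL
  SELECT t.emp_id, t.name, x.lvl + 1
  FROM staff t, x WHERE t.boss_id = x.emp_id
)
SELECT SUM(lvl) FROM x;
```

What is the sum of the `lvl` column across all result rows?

36

Base: emp_id=3 (Sara) at lvl 0.
Iteration 1: rows with boss_id in {3} -> Raj (id 4, lvl 1).
Iteration 2: rows with boss_id in {4} -> Uma (id 5, lvl 2).
Iteration 3: rows with boss_id in {5} -> Bob (id 7, lvl 3), Mona (id 8, lvl 3), Tom (id 12, lvl 3), Liam (id 14, lvl 3).
Iteration 4: rows with boss_id in {7,8,12,14} -> Nina (id 9, lvl 4), Carol (id 10, lvl 4), Karl (id 13, lvl 4), Judy (id 15, lvl 4).
Iteration 5: rows with boss_id in {9,10,13,15} -> Quinn (id 11, lvl 5).
Iteration 6: no rows with boss_id in {11}; recursion stops.
SUM(lvl) = 0 + 1 + 2 + 3 + 3 + 3 + 3 + 4 + 4 + 4 + 4 + 5 = 36.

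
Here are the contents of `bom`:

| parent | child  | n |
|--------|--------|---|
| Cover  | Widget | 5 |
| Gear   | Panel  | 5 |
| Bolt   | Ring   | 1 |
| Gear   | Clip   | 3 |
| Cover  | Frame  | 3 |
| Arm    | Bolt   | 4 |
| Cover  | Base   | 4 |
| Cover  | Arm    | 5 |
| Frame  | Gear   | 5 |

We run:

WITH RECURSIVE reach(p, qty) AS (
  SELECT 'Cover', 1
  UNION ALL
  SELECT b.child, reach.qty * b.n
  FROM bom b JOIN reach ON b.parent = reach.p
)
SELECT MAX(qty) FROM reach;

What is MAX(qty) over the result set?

75

Base: (Cover, qty=1).
Iteration 1: components of {Cover} -> Arm = 1*5 = 5, Base = 1*4 = 4, Frame = 1*3 = 3, Widget = 1*5 = 5.
Iteration 2: components of {Arm,Base,Frame,Widget} -> Bolt = 5*4 = 20, Gear = 3*5 = 15.
Iteration 3: components of {Bolt,Gear} -> Clip = 15*3 = 45, Panel = 15*5 = 75, Ring = 20*1 = 20.
Iteration 4: no further components; recursion stops.
qty values: 1, 5, 3, 4, 5, 20, 15, 20, 45, 75; the maximum is 75.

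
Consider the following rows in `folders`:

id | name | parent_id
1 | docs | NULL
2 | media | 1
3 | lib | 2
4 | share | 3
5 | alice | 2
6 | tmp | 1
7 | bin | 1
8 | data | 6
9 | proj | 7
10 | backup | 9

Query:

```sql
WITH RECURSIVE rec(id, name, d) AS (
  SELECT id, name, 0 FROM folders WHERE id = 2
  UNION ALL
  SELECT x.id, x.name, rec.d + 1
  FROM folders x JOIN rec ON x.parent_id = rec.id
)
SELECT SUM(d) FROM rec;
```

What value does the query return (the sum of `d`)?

Base: id=2 (media) at d 0.
Iteration 1: rows with parent_id in {2} -> lib (id 3, d 1), alice (id 5, d 1).
Iteration 2: rows with parent_id in {3,5} -> share (id 4, d 2).
Iteration 3: no rows with parent_id in {4}; recursion stops.
SUM(d) = 0 + 1 + 1 + 2 = 4.

4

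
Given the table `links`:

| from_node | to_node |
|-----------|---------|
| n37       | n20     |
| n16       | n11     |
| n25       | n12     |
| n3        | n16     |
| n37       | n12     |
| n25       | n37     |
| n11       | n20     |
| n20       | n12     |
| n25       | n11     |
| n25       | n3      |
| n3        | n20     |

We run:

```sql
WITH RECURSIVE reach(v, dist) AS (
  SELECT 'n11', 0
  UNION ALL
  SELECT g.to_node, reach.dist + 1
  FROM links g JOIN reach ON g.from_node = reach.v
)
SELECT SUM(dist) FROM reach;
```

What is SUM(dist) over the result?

Base: (n11, dist=0).
Iteration 1: edges from {n11} -> (n20, dist=1).
Iteration 2: edges from {n20} -> (n12, dist=2).
Iteration 3: no outgoing edges from {n12}; recursion stops.
SUM(dist) = 0 + 1 + 2 = 3.

3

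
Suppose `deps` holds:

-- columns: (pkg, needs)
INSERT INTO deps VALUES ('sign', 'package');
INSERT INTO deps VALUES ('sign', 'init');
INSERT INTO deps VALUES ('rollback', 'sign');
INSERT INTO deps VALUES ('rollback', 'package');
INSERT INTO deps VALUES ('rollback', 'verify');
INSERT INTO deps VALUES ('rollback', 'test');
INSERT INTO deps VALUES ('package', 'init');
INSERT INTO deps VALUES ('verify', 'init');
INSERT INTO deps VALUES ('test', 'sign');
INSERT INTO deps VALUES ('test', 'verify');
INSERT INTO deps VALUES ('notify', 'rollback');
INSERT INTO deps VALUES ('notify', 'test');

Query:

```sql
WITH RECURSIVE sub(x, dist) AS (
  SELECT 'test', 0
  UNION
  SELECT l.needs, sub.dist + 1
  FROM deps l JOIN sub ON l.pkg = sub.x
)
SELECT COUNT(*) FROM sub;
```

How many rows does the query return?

6

Base: (test, dist=0).
Iteration 1: edges from {test} -> (sign, dist=1), (verify, dist=1).
Iteration 2: edges from {sign,verify} -> (init, dist=2), (package, dist=2). [UNION drops 1 duplicate row(s)]
Iteration 3: edges from {init,package} -> (init, dist=3).
Iteration 4: no outgoing edges from {init}; recursion stops.
Total rows emitted: 6.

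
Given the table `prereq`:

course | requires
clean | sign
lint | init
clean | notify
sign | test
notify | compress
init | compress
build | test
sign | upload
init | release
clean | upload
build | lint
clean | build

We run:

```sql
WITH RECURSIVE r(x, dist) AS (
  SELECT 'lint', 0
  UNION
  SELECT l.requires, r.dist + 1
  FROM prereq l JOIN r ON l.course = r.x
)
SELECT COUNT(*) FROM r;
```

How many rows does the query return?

Base: (lint, dist=0).
Iteration 1: edges from {lint} -> (init, dist=1).
Iteration 2: edges from {init} -> (compress, dist=2), (release, dist=2).
Iteration 3: no outgoing edges from {compress,release}; recursion stops.
Total rows emitted: 4.

4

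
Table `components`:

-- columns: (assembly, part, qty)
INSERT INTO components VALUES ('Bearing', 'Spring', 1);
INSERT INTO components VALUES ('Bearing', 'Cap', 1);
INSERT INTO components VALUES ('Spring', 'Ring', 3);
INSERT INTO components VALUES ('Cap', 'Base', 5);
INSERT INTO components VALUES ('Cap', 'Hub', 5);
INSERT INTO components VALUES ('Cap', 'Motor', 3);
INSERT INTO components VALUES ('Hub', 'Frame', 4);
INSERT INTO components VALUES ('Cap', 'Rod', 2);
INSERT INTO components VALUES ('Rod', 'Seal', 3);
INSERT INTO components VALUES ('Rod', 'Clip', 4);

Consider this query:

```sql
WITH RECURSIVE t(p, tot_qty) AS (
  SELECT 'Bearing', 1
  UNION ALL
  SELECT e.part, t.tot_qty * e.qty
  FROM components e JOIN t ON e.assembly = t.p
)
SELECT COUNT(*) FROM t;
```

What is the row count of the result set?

11

Base: (Bearing, tot_qty=1).
Iteration 1: components of {Bearing} -> Cap = 1*1 = 1, Spring = 1*1 = 1.
Iteration 2: components of {Cap,Spring} -> Base = 1*5 = 5, Hub = 1*5 = 5, Motor = 1*3 = 3, Ring = 1*3 = 3, Rod = 1*2 = 2.
Iteration 3: components of {Base,Hub,Motor,Ring,Rod} -> Clip = 2*4 = 8, Frame = 5*4 = 20, Seal = 2*3 = 6.
Iteration 4: no further components; recursion stops.
Total rows emitted: 11.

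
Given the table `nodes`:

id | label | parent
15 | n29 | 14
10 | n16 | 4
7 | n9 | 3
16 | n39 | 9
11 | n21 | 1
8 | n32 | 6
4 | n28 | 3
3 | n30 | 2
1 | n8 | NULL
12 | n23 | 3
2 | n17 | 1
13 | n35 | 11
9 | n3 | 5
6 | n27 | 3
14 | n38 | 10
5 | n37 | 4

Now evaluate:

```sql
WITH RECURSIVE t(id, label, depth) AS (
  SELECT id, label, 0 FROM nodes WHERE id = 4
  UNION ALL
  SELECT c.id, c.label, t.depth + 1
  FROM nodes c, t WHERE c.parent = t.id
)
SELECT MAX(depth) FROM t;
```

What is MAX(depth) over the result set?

3

Base: id=4 (n28) at depth 0.
Iteration 1: rows with parent in {4} -> n37 (id 5, depth 1), n16 (id 10, depth 1).
Iteration 2: rows with parent in {5,10} -> n3 (id 9, depth 2), n38 (id 14, depth 2).
Iteration 3: rows with parent in {9,14} -> n29 (id 15, depth 3), n39 (id 16, depth 3).
Iteration 4: no rows with parent in {15,16}; recursion stops.
depth values: 0, 1, 1, 2, 2, 3, 3; the maximum is 3.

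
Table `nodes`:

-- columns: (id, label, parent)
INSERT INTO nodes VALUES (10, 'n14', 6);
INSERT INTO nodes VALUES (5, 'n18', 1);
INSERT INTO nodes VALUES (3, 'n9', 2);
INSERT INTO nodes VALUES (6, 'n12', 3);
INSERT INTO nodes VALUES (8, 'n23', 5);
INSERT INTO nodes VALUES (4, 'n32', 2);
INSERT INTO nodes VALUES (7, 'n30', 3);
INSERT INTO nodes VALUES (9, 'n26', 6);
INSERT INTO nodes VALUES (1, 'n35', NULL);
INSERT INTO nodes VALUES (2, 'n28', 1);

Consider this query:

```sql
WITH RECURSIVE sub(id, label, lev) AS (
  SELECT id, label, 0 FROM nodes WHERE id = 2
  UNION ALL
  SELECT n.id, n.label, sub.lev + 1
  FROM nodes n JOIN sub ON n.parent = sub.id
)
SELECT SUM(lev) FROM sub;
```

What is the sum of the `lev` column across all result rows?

12

Base: id=2 (n28) at lev 0.
Iteration 1: rows with parent in {2} -> n9 (id 3, lev 1), n32 (id 4, lev 1).
Iteration 2: rows with parent in {3,4} -> n12 (id 6, lev 2), n30 (id 7, lev 2).
Iteration 3: rows with parent in {6,7} -> n26 (id 9, lev 3), n14 (id 10, lev 3).
Iteration 4: no rows with parent in {9,10}; recursion stops.
SUM(lev) = 0 + 1 + 1 + 2 + 2 + 3 + 3 = 12.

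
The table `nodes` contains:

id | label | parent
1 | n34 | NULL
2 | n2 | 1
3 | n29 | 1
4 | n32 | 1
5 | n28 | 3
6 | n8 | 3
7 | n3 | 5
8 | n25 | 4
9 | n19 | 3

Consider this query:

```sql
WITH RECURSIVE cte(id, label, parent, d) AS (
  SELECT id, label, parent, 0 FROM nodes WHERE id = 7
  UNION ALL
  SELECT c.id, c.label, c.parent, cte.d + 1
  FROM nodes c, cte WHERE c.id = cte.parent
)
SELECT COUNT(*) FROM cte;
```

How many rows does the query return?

4

Base: id=7 (n3), parent=5, d 0.
Iteration 1: join on id=5 -> n28 (id 5, parent=3, d 1).
Iteration 2: join on id=3 -> n29 (id 3, parent=1, d 2).
Iteration 3: join on id=1 -> n34 (id 1, parent=NULL, d 3).
Iteration 4: parent is NULL; no match; recursion stops.
Total rows emitted: 4.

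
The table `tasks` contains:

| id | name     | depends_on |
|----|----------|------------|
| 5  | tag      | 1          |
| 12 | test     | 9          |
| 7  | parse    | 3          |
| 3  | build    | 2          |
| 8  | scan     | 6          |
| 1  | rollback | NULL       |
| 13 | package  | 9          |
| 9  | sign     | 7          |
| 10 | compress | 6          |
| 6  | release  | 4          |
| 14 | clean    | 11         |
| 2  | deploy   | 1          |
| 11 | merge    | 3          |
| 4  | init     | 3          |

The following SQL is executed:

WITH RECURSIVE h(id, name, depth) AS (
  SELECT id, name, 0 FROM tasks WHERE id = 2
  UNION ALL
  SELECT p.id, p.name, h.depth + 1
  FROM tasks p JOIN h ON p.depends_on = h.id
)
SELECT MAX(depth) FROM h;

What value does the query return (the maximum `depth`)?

4

Base: id=2 (deploy) at depth 0.
Iteration 1: rows with depends_on in {2} -> build (id 3, depth 1).
Iteration 2: rows with depends_on in {3} -> init (id 4, depth 2), parse (id 7, depth 2), merge (id 11, depth 2).
Iteration 3: rows with depends_on in {4,7,11} -> release (id 6, depth 3), sign (id 9, depth 3), clean (id 14, depth 3).
Iteration 4: rows with depends_on in {6,9,14} -> scan (id 8, depth 4), compress (id 10, depth 4), test (id 12, depth 4), package (id 13, depth 4).
Iteration 5: no rows with depends_on in {8,10,12,13}; recursion stops.
depth values: 0, 1, 2, 2, 2, 3, 3, 3, 4, 4, 4, 4; the maximum is 4.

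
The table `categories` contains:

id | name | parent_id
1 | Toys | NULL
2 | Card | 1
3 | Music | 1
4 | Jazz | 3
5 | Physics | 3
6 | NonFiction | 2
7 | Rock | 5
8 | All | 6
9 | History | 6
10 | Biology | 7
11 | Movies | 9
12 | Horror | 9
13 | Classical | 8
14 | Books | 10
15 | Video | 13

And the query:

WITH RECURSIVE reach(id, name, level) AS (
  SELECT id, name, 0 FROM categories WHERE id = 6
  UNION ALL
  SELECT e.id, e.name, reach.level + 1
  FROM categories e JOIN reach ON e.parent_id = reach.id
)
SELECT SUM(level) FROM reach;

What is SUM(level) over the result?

Base: id=6 (NonFiction) at level 0.
Iteration 1: rows with parent_id in {6} -> All (id 8, level 1), History (id 9, level 1).
Iteration 2: rows with parent_id in {8,9} -> Movies (id 11, level 2), Horror (id 12, level 2), Classical (id 13, level 2).
Iteration 3: rows with parent_id in {11,12,13} -> Video (id 15, level 3).
Iteration 4: no rows with parent_id in {15}; recursion stops.
SUM(level) = 0 + 1 + 1 + 2 + 2 + 2 + 3 = 11.

11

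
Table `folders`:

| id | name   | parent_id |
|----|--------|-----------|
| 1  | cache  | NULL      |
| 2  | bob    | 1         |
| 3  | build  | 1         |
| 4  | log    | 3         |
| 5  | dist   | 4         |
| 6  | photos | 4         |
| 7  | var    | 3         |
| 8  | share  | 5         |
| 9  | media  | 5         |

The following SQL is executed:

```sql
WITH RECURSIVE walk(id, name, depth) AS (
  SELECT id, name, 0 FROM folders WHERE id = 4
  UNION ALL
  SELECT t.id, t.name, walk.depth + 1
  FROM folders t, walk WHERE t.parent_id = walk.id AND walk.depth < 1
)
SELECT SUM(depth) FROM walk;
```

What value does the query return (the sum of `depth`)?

2

Base: id=4 (log) at depth 0.
Iteration 1: rows with parent_id in {4} -> dist (id 5, depth 1), photos (id 6, depth 1).
Iteration 2: depth < 1 fails for all current rows; recursion stops.
SUM(depth) = 0 + 1 + 1 = 2.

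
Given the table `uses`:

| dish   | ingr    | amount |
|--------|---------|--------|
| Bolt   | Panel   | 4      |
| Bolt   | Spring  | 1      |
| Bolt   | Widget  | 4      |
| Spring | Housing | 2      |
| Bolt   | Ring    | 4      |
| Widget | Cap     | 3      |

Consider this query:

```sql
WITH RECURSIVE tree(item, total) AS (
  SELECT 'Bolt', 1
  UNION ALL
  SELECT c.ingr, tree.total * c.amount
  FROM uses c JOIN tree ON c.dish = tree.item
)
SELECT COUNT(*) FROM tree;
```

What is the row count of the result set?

Base: (Bolt, total=1).
Iteration 1: components of {Bolt} -> Panel = 1*4 = 4, Ring = 1*4 = 4, Spring = 1*1 = 1, Widget = 1*4 = 4.
Iteration 2: components of {Panel,Ring,Spring,Widget} -> Cap = 4*3 = 12, Housing = 1*2 = 2.
Iteration 3: no further components; recursion stops.
Total rows emitted: 7.

7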